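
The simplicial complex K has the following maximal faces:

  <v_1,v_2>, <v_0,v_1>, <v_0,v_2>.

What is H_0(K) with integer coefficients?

Take the total order v_0 < v_1 < v_2 on the vertex set. Then K (dimension 1) consists of the simplices:

  0-simplices (3): [v_0], [v_1], [v_2]
  1-simplices (3): [v_0,v_1], [v_0,v_2], [v_1,v_2]

Hence C_0 ≅ Z^3, C_1 ≅ Z^3.

The boundary map ∂_1: C_1 → C_0 is given by ∂[p,q] = [q] − [p]. For instance
  ∂[v_0,v_1] = [v_1] − [v_0].
This gives a 3×3 integer matrix of rank 2; reducing to Smith normal form yields diagonal entries (1,1).

From H_k ≅ ker(∂_k) / im(∂_{k+1}) we obtain:

  H_0: rank C_0 − rank ∂_1 = 3 − 2 = 1, and the invariant factors of ∂_1 are all 1, so H_0 ≅ Z.

(K is a triangulation of the circle S^1.)

H_0 = Z.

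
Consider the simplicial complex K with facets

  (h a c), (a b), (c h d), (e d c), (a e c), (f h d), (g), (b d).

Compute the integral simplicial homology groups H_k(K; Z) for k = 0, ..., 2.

Take the total order a < b < c < d < e < f < g < h on the vertex set. Then K (dimension 2) consists of the simplices:

  0-simplices (8): a, b, c, d, e, f, g, h
  1-simplices (12): ab, ac, ae, ah, bd, cd, ce, ch, de, df, dh, fh
  2-simplices (5): ace, ach, cde, cdh, dfh

so the chain groups are C_0 ≅ Z^8, C_1 ≅ Z^12, C_2 ≅ Z^5.

The boundary map ∂_1: C_1 → C_0 sends each edge [p,q] (with p < q) to q − p. For instance
  ∂dh = h − d.
The 8×12 boundary matrix has rank 6 and Smith normal form diag(1,1,1,1,1,1).

∂_2: C_2 → C_1 sends each 2-simplex [p,q,r] to [q,r] − [p,r] + [p,q]. For instance
  ∂ach = ch − ah + ac,
  ∂dfh = fh − dh + df.
The 12×5 boundary matrix has rank 5 and Smith normal form diag(1,1,1,1,1).

Now H_k = ker ∂_k / im ∂_{k+1}, so:

  H_0: rank C_0 − rank ∂_1 = 8 − 6 = 2, and the invariant factors of ∂_1 are all 1, so H_0 = Z^2.
  H_1: rank ker ∂_1 − rank ∂_2 = (12 − 6) − 5 = 1, and the invariant factors of ∂_2 are all 1, so H_1 = Z.
  H_2: rank ker ∂_2 − rank ∂_3 = (5 − 5) − 0 = 0, and there is no ∂_3, so H_2 = 0.

H_0 ≅ Z^2,  H_1 ≅ Z,  H_2 = 0.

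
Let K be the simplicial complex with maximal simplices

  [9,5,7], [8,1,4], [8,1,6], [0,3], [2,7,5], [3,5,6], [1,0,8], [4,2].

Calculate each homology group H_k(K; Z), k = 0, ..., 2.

Take the total order 0 < 1 < 2 < 3 < 4 < 5 < 6 < 7 < 8 < 9 on the vertex set. Then K (dimension 2) consists of the simplices:

  0-simplices (10): [0], [1], [2], [3], [4], [5], [6], [7], [8], [9]
  1-simplices (17): [0,1], [0,3], [0,8], [1,4], [1,6], [1,8], [2,4], [2,5], [2,7], [3,5], [3,6], [4,8], [5,6], [5,7], [5,9], [6,8], [7,9]
  2-simplices (6): [0,1,8], [1,4,8], [1,6,8], [2,5,7], [3,5,6], [5,7,9]

Hence C_0 ≅ Z^10, C_1 ≅ Z^17, C_2 ≅ Z^6.

∂_1: C_1 → C_0 maps an edge to its endpoints' difference, ∂[p,q] = q − p.
The resulting 10×17 matrix has rank 9, and its Smith normal form has invariant factors (1,1,1,1,1,1,1,1,1).

Boundary ∂_2: C_2 → C_1 sends each 2-simplex [p,q,r] to [q,r] − [p,r] + [p,q]. For instance
  ∂[0,1,8] = [1,8] − [0,8] + [0,1],
  ∂[5,7,9] = [7,9] − [5,9] + [5,7].
The 17×6 boundary matrix has rank 6 and Smith normal form diag(1,1,1,1,1,1).

From H_k ≅ ker(∂_k) / im(∂_{k+1}) we obtain:

  H_0: rank C_0 − rank ∂_1 = 10 − 9 = 1, and the invariant factors of ∂_1 are all 1, so H_0 = Z.
  H_1: rank ker ∂_1 − rank ∂_2 = (17 − 9) − 6 = 2, and the invariant factors of ∂_2 are all 1, so H_1 = Z^2.
  H_2: rank ker ∂_2 − rank ∂_3 = (6 − 6) − 0 = 0, and there is no ∂_3, so H_2 = 0.

H_0 = Z,  H_1 = Z^2,  H_2 = 0.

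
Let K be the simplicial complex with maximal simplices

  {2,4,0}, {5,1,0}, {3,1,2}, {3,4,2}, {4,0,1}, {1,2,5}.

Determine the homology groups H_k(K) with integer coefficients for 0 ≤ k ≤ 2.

H_0 = Z,  H_1 = Z,  H_2 = 0.

Order the vertices as 0 < 1 < 2 < 3 < 4 < 5. Listing each simplex with vertices in this order, K has dimension 2 with simplices:

  0-simplices (6): [0], [1], [2], [3], [4], [5]
  1-simplices (12): [0,1], [0,2], [0,4], [0,5], [1,2], [1,3], [1,4], [1,5], [2,3], [2,4], [2,5], [3,4]
  2-simplices (6): [0,1,4], [0,1,5], [0,2,4], [1,2,3], [1,2,5], [2,3,4]

so the chain groups are C_0 ≅ Z^6, C_1 ≅ Z^12, C_2 ≅ Z^6.

∂_1: C_1 → C_0 sends each edge [p,q] (with p < q) to q − p. For instance
  ∂[1,4] = [4] − [1].
The resulting 6×12 matrix has rank 5, and its Smith normal form has invariant factors (1,1,1,1,1).

The boundary map ∂_2: C_2 → C_1 sends each 2-simplex [p,q,r] to [q,r] − [p,r] + [p,q]. For instance
  ∂[1,2,3] = [2,3] − [1,3] + [1,2],
  ∂[0,1,5] = [1,5] − [0,5] + [0,1].
The resulting 12×6 matrix has rank 6, and its Smith normal form has invariant factors (1,1,1,1,1,1).

Now H_k = ker ∂_k / im ∂_{k+1}, so:

  H_0: rank C_0 − rank ∂_1 = 6 − 5 = 1, and the invariant factors of ∂_1 are all 1, so H_0 ≅ Z.
  H_1: rank ker ∂_1 − rank ∂_2 = (12 − 5) − 6 = 1, and the invariant factors of ∂_2 are all 1, so H_1 ≅ Z.
  H_2: rank ker ∂_2 − rank ∂_3 = (6 − 6) − 0 = 0, and there is no ∂_3, so H_2 ≅ 0.

As a check, the Euler characteristic is 6 − 12 + 6 = 0, which agrees with 1 − 1 + 0 = 0.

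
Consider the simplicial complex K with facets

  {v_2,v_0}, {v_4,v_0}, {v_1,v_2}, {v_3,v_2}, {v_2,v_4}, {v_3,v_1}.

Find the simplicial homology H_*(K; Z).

H_0 = Z,  H_1 = Z^2.

Order the vertices as v_0 < v_1 < v_2 < v_3 < v_4. Listing each simplex with vertices in this order, K has dimension 1 with simplices:

  0-simplices (5): [v_0], [v_1], [v_2], [v_3], [v_4]
  1-simplices (6): [v_0,v_2], [v_0,v_4], [v_1,v_2], [v_1,v_3], [v_2,v_3], [v_2,v_4]

giving chain groups C_0 ≅ Z^5, C_1 ≅ Z^6.

Boundary ∂_1: C_1 → C_0 sends each edge [p,q] (with p < q) to q − p. For instance
  ∂[v_0,v_4] = [v_4] − [v_0].
As a 5×6 matrix over Z this has rank 4, with invariant factors (1,1,1,1).

Now H_k = ker ∂_k / im ∂_{k+1}, so:

  H_0: rank C_0 − rank ∂_1 = 5 − 4 = 1, and the invariant factors of ∂_1 are all 1, so H_0 ≅ Z.
  H_1: rank ker ∂_1 − rank ∂_2 = (6 − 4) − 0 = 2, and there is no ∂_2, so H_1 ≅ Z^2.

As a check, the Euler characteristic is 5 − 6 = -1, which agrees with 1 − 2 = -1.
(K is a triangulation of a wedge of 2 circles.)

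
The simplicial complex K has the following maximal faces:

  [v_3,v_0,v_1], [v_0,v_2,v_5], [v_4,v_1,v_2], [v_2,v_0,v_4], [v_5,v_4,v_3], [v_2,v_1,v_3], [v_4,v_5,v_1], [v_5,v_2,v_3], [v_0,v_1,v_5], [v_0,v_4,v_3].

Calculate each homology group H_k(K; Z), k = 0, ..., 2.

H_0 = Z,  H_1 = Z/2Z,  H_2 = 0.

Take the total order v_0 < v_1 < v_2 < v_3 < v_4 < v_5 on the vertex set. Then K (dimension 2) consists of the simplices:

  0-simplices (6): [v_0], [v_1], [v_2], [v_3], [v_4], [v_5]
  1-simplices (15): (15 of them)
  2-simplices (10): [v_0,v_1,v_3], [v_0,v_1,v_5], [v_0,v_2,v_4], [v_0,v_2,v_5], [v_0,v_3,v_4], [v_1,v_2,v_3], [v_1,v_2,v_4], [v_1,v_4,v_5], [v_2,v_3,v_5], [v_3,v_4,v_5]

so the chain groups are C_0 ≅ Z^6, C_1 ≅ Z^15, C_2 ≅ Z^10.

∂_1: C_1 → C_0 maps an edge to its endpoints' difference, ∂[p,q] = q − p.
The resulting 6×15 matrix has rank 5, and its Smith normal form has invariant factors (1,1,1,1,1).

Boundary ∂_2: C_2 → C_1 sends each 2-simplex [p,q,r] to [q,r] − [p,r] + [p,q]. For instance
  ∂[v_0,v_1,v_3] = [v_1,v_3] − [v_0,v_3] + [v_0,v_1],
  ∂[v_1,v_2,v_3] = [v_2,v_3] − [v_1,v_3] + [v_1,v_2].
As a 15×10 matrix over Z this has rank 10, with invariant factors (1,1,1,1,1,1,1,1,1,2).

From H_k ≅ ker(∂_k) / im(∂_{k+1}) we obtain:

  H_0: rank C_0 − rank ∂_1 = 6 − 5 = 1, and the invariant factors of ∂_1 are all 1, so H_0 ≅ Z.
  H_1: rank ker ∂_1 − rank ∂_2 = (15 − 5) − 10 = 0, and ∂_2 has invariant factor 2 > 1, so H_1 ≅ Z/2Z.
  H_2: rank ker ∂_2 − rank ∂_3 = (10 − 10) − 0 = 0, and there is no ∂_3, so H_2 ≅ 0.

As a check, the Euler characteristic is 6 − 15 + 10 = 1, which agrees with 1 − 0 + 0 = 1.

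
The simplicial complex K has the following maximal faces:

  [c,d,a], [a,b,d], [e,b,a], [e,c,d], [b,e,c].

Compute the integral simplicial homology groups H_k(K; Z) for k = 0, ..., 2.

H_0 = Z,  H_1 = Z,  H_2 = 0.

Fix the vertex order a < b < c < d < e and write every simplex with vertices in increasing order. Then dim K = 2 and the simplices of K are:

  0-simplices (5): a, b, c, d, e
  1-simplices (10): ab, ac, ad, ae, bc, bd, be, cd, ce, de
  2-simplices (5): abd, abe, acd, bce, cde

Hence C_0 ≅ Z^5, C_1 ≅ Z^10, C_2 ≅ Z^5.

Boundary ∂_1: C_1 → C_0 sends each edge [p,q] (with p < q) to q − p.
As a 5×10 matrix over Z this has rank 4, with invariant factors (1,1,1,1).

The boundary map ∂_2: C_2 → C_1 acts by ∂[p,q,r] = [q,r] − [p,r] + [p,q]. For instance
  ∂abd = bd − ad + ab,
  ∂bce = ce − be + bc.
The 10×5 boundary matrix has rank 5 and Smith normal form diag(1,1,1,1,1).

Computing H_k = (kernel of ∂_k) / (image of ∂_{k+1}):

  H_0: rank C_0 − rank ∂_1 = 5 − 4 = 1, and the invariant factors of ∂_1 are all 1, so H_0 ≅ Z.
  H_1: rank ker ∂_1 − rank ∂_2 = (10 − 4) − 5 = 1, and the invariant factors of ∂_2 are all 1, so H_1 ≅ Z.
  H_2: rank ker ∂_2 − rank ∂_3 = (5 − 5) − 0 = 0, and there is no ∂_3, so H_2 ≅ 0.

As a check, the Euler characteristic is 5 − 10 + 5 = 0, which agrees with 1 − 1 + 0 = 0.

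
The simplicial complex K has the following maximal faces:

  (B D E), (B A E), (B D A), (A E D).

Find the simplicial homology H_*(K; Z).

Fix the vertex order A < B < D < E and write every simplex with vertices in increasing order. Then dim K = 2 and the simplices of K are:

  0-simplices (4): A, B, D, E
  1-simplices (6): AB, AD, AE, BD, BE, DE
  2-simplices (4): ABD, ABE, ADE, BDE

so the chain groups are C_0 ≅ Z^4, C_1 ≅ Z^6, C_2 ≅ Z^4.

The boundary map ∂_1: C_1 → C_0 sends each edge [p,q] (with p < q) to q − p. For instance
  ∂AB = B − A.
As a 4×6 matrix over Z this has rank 3, with invariant factors (1,1,1).

∂_2: C_2 → C_1 sends each 2-simplex [p,q,r] to [q,r] − [p,r] + [p,q]. For instance
  ∂ABD = BD − AD + AB,
  ∂ABE = BE − AE + AB.
The 6×4 boundary matrix has rank 3 and Smith normal form diag(1,1,1).

Computing H_k = (kernel of ∂_k) / (image of ∂_{k+1}):

  H_0: rank C_0 − rank ∂_1 = 4 − 3 = 1, and the invariant factors of ∂_1 are all 1, so H_0 = Z.
  H_1: rank ker ∂_1 − rank ∂_2 = (6 − 3) − 3 = 0, and the invariant factors of ∂_2 are all 1, so H_1 = 0.
  H_2: rank ker ∂_2 − rank ∂_3 = (4 − 3) − 0 = 1, and there is no ∂_3, so H_2 = Z.

As a check, the Euler characteristic is 4 − 6 + 4 = 2, which agrees with 1 − 0 + 1 = 2.

H_0 ≅ Z,  H_1 = 0,  H_2 ≅ Z.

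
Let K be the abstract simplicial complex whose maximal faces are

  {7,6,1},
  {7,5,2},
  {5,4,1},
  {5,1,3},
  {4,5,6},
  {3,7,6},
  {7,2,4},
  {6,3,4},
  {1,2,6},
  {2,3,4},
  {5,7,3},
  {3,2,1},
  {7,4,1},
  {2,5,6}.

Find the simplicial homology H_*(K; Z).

Order the vertices as 1 < 2 < 3 < 4 < 5 < 6 < 7. Listing each simplex with vertices in this order, K has dimension 2 with simplices:

  0-simplices (7): [1], [2], [3], [4], [5], [6], [7]
  1-simplices (21): [1,2], [1,3], [1,4], [1,5], [1,6], [1,7], [2,3], [2,4], [2,5], [2,6], [2,7], [3,4], [3,5], [3,6], [3,7], [4,5], [4,6], [4,7], [5,6], [5,7], [6,7]
  2-simplices (14): [1,2,3], [1,2,6], [1,3,5], [1,4,5], [1,4,7], [1,6,7], [2,3,4], [2,4,7], [2,5,6], [2,5,7], [3,4,6], [3,5,7], [3,6,7], [4,5,6]

giving chain groups C_0 ≅ Z^7, C_1 ≅ Z^21, C_2 ≅ Z^14.

∂_1: C_1 → C_0 maps an edge to its endpoints' difference, ∂[p,q] = q − p.
As a 7×21 matrix over Z this has rank 6, with invariant factors (1,1,1,1,1,1).

Boundary ∂_2: C_2 → C_1 acts by ∂[p,q,r] = [q,r] − [p,r] + [p,q]. For instance
  ∂[1,4,7] = [4,7] − [1,7] + [1,4],
  ∂[1,3,5] = [3,5] − [1,5] + [1,3].
This gives a 21×14 integer matrix of rank 13; reducing to Smith normal form yields diagonal entries (1,1,1,1,1,1,1,1,1,1,1,1,1).

From H_k ≅ ker(∂_k) / im(∂_{k+1}) we obtain:

  H_0: rank C_0 − rank ∂_1 = 7 − 6 = 1, and the invariant factors of ∂_1 are all 1, so H_0 = Z.
  H_1: rank ker ∂_1 − rank ∂_2 = (21 − 6) − 13 = 2, and the invariant factors of ∂_2 are all 1, so H_1 = Z^2.
  H_2: rank ker ∂_2 − rank ∂_3 = (14 − 13) − 0 = 1, and there is no ∂_3, so H_2 = Z.

H_0 ≅ Z,  H_1 ≅ Z^2,  H_2 ≅ Z.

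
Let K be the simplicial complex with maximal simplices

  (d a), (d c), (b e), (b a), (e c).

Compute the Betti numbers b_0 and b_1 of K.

b_0 = 1, b_1 = 1.

Order the vertices as a < b < c < d < e. Listing each simplex with vertices in this order, K has dimension 1 with simplices:

  0-simplices (5): a, b, c, d, e
  1-simplices (5): ab, ad, be, cd, ce

so the chain groups are C_0 ≅ Z^5, C_1 ≅ Z^5.

The boundary map ∂_1: C_1 → C_0 maps an edge to its endpoints' difference, ∂[p,q] = q − p.
The resulting 5×5 matrix has rank 4, and its Smith normal form has invariant factors (1,1,1,1).

From H_k ≅ ker(∂_k) / im(∂_{k+1}) we obtain:

  H_0: rank C_0 − rank ∂_1 = 5 − 4 = 1, and the invariant factors of ∂_1 are all 1, so H_0 ≅ Z.
  H_1: rank ker ∂_1 − rank ∂_2 = (5 − 4) − 0 = 1, and there is no ∂_2, so H_1 ≅ Z.

Hence the Betti numbers are b_0 = 1, b_1 = 1.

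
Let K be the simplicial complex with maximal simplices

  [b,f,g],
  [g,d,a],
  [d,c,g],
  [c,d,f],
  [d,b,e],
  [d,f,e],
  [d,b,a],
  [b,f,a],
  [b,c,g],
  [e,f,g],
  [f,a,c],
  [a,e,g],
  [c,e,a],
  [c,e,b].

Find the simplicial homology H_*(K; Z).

H_0 = Z,  H_1 = Z^2,  H_2 = Z.

K has 7 vertices, 21 edges, 14 triangles.
rank ∂_0 = 0, rank ∂_1 = 6 ⇒ b_0 = 7 − 0 − 6 = 1; all invariant factors of ∂_1 are 1 so no torsion. So H_0 ≅ Z.
rank ∂_1 = 6, rank ∂_2 = 13 ⇒ b_1 = 21 − 6 − 13 = 2; all invariant factors of ∂_2 are 1 so no torsion. So H_1 ≅ Z^2.
rank ∂_2 = 13, rank ∂_3 = 0 ⇒ b_2 = 14 − 13 − 0 = 1. So H_2 ≅ Z.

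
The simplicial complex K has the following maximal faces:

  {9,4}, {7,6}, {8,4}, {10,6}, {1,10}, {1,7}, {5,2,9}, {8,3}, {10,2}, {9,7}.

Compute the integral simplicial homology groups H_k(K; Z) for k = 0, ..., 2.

H_0 = Z,  H_1 = Z^2,  H_2 = 0.

K has 10 vertices, 12 edges, 1 triangle.
rank ∂_0 = 0, rank ∂_1 = 9 ⇒ b_0 = 10 − 0 − 9 = 1; all invariant factors of ∂_1 are 1 so no torsion. So H_0 ≅ Z.
rank ∂_1 = 9, rank ∂_2 = 1 ⇒ b_1 = 12 − 9 − 1 = 2; all invariant factors of ∂_2 are 1 so no torsion. So H_1 ≅ Z^2.
rank ∂_2 = 1, rank ∂_3 = 0 ⇒ b_2 = 1 − 1 − 0 = 0. So H_2 ≅ 0.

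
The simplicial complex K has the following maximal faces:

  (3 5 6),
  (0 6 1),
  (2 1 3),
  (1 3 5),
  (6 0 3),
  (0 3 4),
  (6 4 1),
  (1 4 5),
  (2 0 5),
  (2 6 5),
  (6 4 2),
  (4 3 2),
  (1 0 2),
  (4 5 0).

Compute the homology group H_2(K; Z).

We work with the vertex ordering 0 < 1 < 2 < 3 < 4 < 5 < 6. The simplices of K, each written with vertices in increasing order, are:

  0-simplices (7): [0], [1], [2], [3], [4], [5], [6]
  1-simplices (21): [0,1], [0,2], [0,3], [0,4], [0,5], [0,6], [1,2], [1,3], [1,4], [1,5], [1,6], [2,3], [2,4], [2,5], [2,6], [3,4], [3,5], [3,6], [4,5], [4,6], [5,6]
  2-simplices (14): [0,1,2], [0,1,6], [0,2,5], [0,3,4], [0,3,6], [0,4,5], [1,2,3], [1,3,5], [1,4,5], [1,4,6], [2,3,4], [2,4,6], [2,5,6], [3,5,6]

Hence C_0 ≅ Z^7, C_1 ≅ Z^21, C_2 ≅ Z^14.

∂_1: C_1 → C_0 is given by ∂[p,q] = [q] − [p].
The 7×21 boundary matrix has rank 6 and Smith normal form diag(1,1,1,1,1,1).

∂_2: C_2 → C_1 acts by ∂[p,q,r] = [q,r] − [p,r] + [p,q]. For instance
  ∂[0,1,6] = [1,6] − [0,6] + [0,1],
  ∂[2,5,6] = [5,6] − [2,6] + [2,5].
The 21×14 boundary matrix has rank 13 and Smith normal form diag(1,1,1,1,1,1,1,1,1,1,1,1,1).

Now H_k = ker ∂_k / im ∂_{k+1}, so:

  H_2: rank ker ∂_2 − rank ∂_3 = (14 − 13) − 0 = 1, and there is no ∂_3, so H_2 = Z.

H_2 = Z.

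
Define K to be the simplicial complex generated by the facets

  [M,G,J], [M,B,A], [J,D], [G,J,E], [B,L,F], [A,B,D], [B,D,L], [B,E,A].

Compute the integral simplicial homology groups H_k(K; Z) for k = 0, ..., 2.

Order the vertices as A < B < D < E < F < G < J < L < M. Listing each simplex with vertices in this order, K has dimension 2 with simplices:

  0-simplices (9): A, B, D, E, F, G, J, L, M
  1-simplices (17): AB, AD, AE, AM, BD, BE, BF, BL, BM, DJ, DL, EG, EJ, FL, GJ, GM, JM
  2-simplices (7): ABD, ABE, ABM, BDL, BFL, EGJ, GJM

giving chain groups C_0 ≅ Z^9, C_1 ≅ Z^17, C_2 ≅ Z^7.

∂_1: C_1 → C_0 maps an edge to its endpoints' difference, ∂[p,q] = q − p. For instance
  ∂DJ = J − D.
This gives a 9×17 integer matrix of rank 8; reducing to Smith normal form yields diagonal entries (1,1,1,1,1,1,1,1).

The boundary map ∂_2: C_2 → C_1 maps a triangle to the signed sum of its edges. For instance
  ∂BFL = FL − BL + BF,
  ∂ABM = BM − AM + AB.
As a 17×7 matrix over Z this has rank 7, with invariant factors (1,1,1,1,1,1,1).

From H_k ≅ ker(∂_k) / im(∂_{k+1}) we obtain:

  H_0: rank C_0 − rank ∂_1 = 9 − 8 = 1, and the invariant factors of ∂_1 are all 1, so H_0 = Z.
  H_1: rank ker ∂_1 − rank ∂_2 = (17 − 8) − 7 = 2, and the invariant factors of ∂_2 are all 1, so H_1 = Z^2.
  H_2: rank ker ∂_2 − rank ∂_3 = (7 − 7) − 0 = 0, and there is no ∂_3, so H_2 = 0.

H_0 = Z,  H_1 = Z^2,  H_2 = 0.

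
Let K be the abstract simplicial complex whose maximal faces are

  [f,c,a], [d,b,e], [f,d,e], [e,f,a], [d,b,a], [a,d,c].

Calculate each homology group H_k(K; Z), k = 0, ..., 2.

H_0 ≅ Z,  H_1 ≅ Z,  H_2 = 0.

Order the vertices as a < b < c < d < e < f. Listing each simplex with vertices in this order, K has dimension 2 with simplices:

  0-simplices (6): a, b, c, d, e, f
  1-simplices (12): ab, ac, ad, ae, af, bd, be, cd, cf, de, df, ef
  2-simplices (6): abd, acd, acf, aef, bde, def

so the chain groups are C_0 ≅ Z^6, C_1 ≅ Z^12, C_2 ≅ Z^6.

The boundary map ∂_1: C_1 → C_0 is given by ∂[p,q] = [q] − [p].
This gives a 6×12 integer matrix of rank 5; reducing to Smith normal form yields diagonal entries (1,1,1,1,1).

∂_2: C_2 → C_1 maps a triangle to the signed sum of its edges. For instance
  ∂acd = cd − ad + ac,
  ∂bde = de − be + bd.
As a 12×6 matrix over Z this has rank 6, with invariant factors (1,1,1,1,1,1).

Now H_k = ker ∂_k / im ∂_{k+1}, so:

  H_0: rank C_0 − rank ∂_1 = 6 − 5 = 1, and the invariant factors of ∂_1 are all 1, so H_0 = Z.
  H_1: rank ker ∂_1 − rank ∂_2 = (12 − 5) − 6 = 1, and the invariant factors of ∂_2 are all 1, so H_1 = Z.
  H_2: rank ker ∂_2 − rank ∂_3 = (6 − 6) − 0 = 0, and there is no ∂_3, so H_2 = 0.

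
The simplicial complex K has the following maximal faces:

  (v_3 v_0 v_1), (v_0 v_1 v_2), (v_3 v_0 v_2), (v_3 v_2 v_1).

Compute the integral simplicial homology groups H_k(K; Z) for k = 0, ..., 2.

H_0 ≅ Z,  H_1 = 0,  H_2 ≅ Z.

Order the vertices as v_0 < v_1 < v_2 < v_3. Listing each simplex with vertices in this order, K has dimension 2 with simplices:

  0-simplices (4): [v_0], [v_1], [v_2], [v_3]
  1-simplices (6): [v_0,v_1], [v_0,v_2], [v_0,v_3], [v_1,v_2], [v_1,v_3], [v_2,v_3]
  2-simplices (4): [v_0,v_1,v_2], [v_0,v_1,v_3], [v_0,v_2,v_3], [v_1,v_2,v_3]

Hence C_0 ≅ Z^4, C_1 ≅ Z^6, C_2 ≅ Z^4.

Boundary ∂_1: C_1 → C_0 maps an edge to its endpoints' difference, ∂[p,q] = q − p.
The resulting 4×6 matrix has rank 3, and its Smith normal form has invariant factors (1,1,1).

∂_2: C_2 → C_1 sends each 2-simplex [p,q,r] to [q,r] − [p,r] + [p,q]. For instance
  ∂[v_0,v_1,v_3] = [v_1,v_3] − [v_0,v_3] + [v_0,v_1],
  ∂[v_1,v_2,v_3] = [v_2,v_3] − [v_1,v_3] + [v_1,v_2].
The 6×4 boundary matrix has rank 3 and Smith normal form diag(1,1,1).

Now H_k = ker ∂_k / im ∂_{k+1}, so:

  H_0: rank C_0 − rank ∂_1 = 4 − 3 = 1, and the invariant factors of ∂_1 are all 1, so H_0 ≅ Z.
  H_1: rank ker ∂_1 − rank ∂_2 = (6 − 3) − 3 = 0, and the invariant factors of ∂_2 are all 1, so H_1 ≅ 0.
  H_2: rank ker ∂_2 − rank ∂_3 = (4 − 3) − 0 = 1, and there is no ∂_3, so H_2 ≅ Z.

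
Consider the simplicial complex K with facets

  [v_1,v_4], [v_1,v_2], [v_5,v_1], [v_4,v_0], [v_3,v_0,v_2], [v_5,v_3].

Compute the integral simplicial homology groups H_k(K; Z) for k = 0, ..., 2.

H_0 ≅ Z,  H_1 ≅ Z^2,  H_2 = 0.

Take the total order v_0 < v_1 < v_2 < v_3 < v_4 < v_5 on the vertex set. Then K (dimension 2) consists of the simplices:

  0-simplices (6): [v_0], [v_1], [v_2], [v_3], [v_4], [v_5]
  1-simplices (8): [v_0,v_2], [v_0,v_3], [v_0,v_4], [v_1,v_2], [v_1,v_4], [v_1,v_5], [v_2,v_3], [v_3,v_5]
  2-simplices (1): [v_0,v_2,v_3]

giving chain groups C_0 ≅ Z^6, C_1 ≅ Z^8, C_2 ≅ Z^1.

Boundary ∂_1: C_1 → C_0 is given by ∂[p,q] = [q] − [p]. For instance
  ∂[v_1,v_4] = [v_4] − [v_1].
As a 6×8 matrix over Z this has rank 5, with invariant factors (1,1,1,1,1).

∂_2: C_2 → C_1 acts by ∂[p,q,r] = [q,r] − [p,r] + [p,q]. For instance
  ∂[v_0,v_2,v_3] = [v_2,v_3] − [v_0,v_3] + [v_0,v_2].
The resulting 8×1 matrix has rank 1, and its Smith normal form has invariant factors (1).

Now H_k = ker ∂_k / im ∂_{k+1}, so:

  H_0: rank C_0 − rank ∂_1 = 6 − 5 = 1, and the invariant factors of ∂_1 are all 1, so H_0 ≅ Z.
  H_1: rank ker ∂_1 − rank ∂_2 = (8 − 5) − 1 = 2, and the invariant factors of ∂_2 are all 1, so H_1 ≅ Z^2.
  H_2: rank ker ∂_2 − rank ∂_3 = (1 − 1) − 0 = 0, and there is no ∂_3, so H_2 ≅ 0.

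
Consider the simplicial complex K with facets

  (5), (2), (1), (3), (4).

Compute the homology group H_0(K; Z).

H_0 = Z^5.

Take the total order 1 < 2 < 3 < 4 < 5 on the vertex set. Then K (dimension 0) consists of the simplices:

  0-simplices (5): [1], [2], [3], [4], [5]

so the chain groups are C_0 ≅ Z^5.

Now H_k = ker ∂_k / im ∂_{k+1}, so:

  H_0: rank C_0 − rank ∂_1 = 5 − 0 = 5, and there is no ∂_1, so H_0 ≅ Z^5.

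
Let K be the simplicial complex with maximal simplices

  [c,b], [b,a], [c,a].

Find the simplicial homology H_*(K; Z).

Take the total order a < b < c on the vertex set. Then K (dimension 1) consists of the simplices:

  0-simplices (3): a, b, c
  1-simplices (3): ab, ac, bc

giving chain groups C_0 ≅ Z^3, C_1 ≅ Z^3.

∂_1: C_1 → C_0 maps an edge to its endpoints' difference, ∂[p,q] = q − p.
As a 3×3 matrix over Z this has rank 2, with invariant factors (1,1).

Computing H_k = (kernel of ∂_k) / (image of ∂_{k+1}):

  H_0: rank C_0 − rank ∂_1 = 3 − 2 = 1, and the invariant factors of ∂_1 are all 1, so H_0 ≅ Z.
  H_1: rank ker ∂_1 − rank ∂_2 = (3 − 2) − 0 = 1, and there is no ∂_2, so H_1 ≅ Z.

H_0 ≅ Z,  H_1 ≅ Z.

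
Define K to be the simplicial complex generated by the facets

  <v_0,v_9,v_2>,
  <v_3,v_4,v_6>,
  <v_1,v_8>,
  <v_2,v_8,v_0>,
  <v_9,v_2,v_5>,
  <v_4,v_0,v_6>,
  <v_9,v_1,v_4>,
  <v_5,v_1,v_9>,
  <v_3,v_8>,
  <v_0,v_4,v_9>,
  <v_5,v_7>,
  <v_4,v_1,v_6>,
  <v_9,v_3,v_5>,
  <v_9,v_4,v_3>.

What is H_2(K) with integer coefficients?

H_2 = 0.

Order the vertices as v_0 < v_1 < v_2 < v_3 < v_4 < v_5 < v_6 < v_7 < v_8 < v_9. Listing each simplex with vertices in this order, K has dimension 2 with simplices:

  0-simplices (10): [v_0], [v_1], [v_2], [v_3], [v_4], [v_5], [v_6], [v_7], [v_8], [v_9]
  1-simplices (22): (22 of them)
  2-simplices (11): (11 of them)

giving chain groups C_0 ≅ Z^10, C_1 ≅ Z^22, C_2 ≅ Z^11.

The boundary map ∂_1: C_1 → C_0 sends each edge [p,q] (with p < q) to q − p.
The resulting 10×22 matrix has rank 9, and its Smith normal form has invariant factors (1,1,1,1,1,1,1,1,1).

The boundary map ∂_2: C_2 → C_1 maps a triangle to the signed sum of its edges. For instance
  ∂[v_0,v_4,v_6] = [v_4,v_6] − [v_0,v_6] + [v_0,v_4],
  ∂[v_3,v_4,v_6] = [v_4,v_6] − [v_3,v_6] + [v_3,v_4].
As a 22×11 matrix over Z this has rank 11, with invariant factors (1,1,1,1,1,1,1,1,1,1,1).

From H_k ≅ ker(∂_k) / im(∂_{k+1}) we obtain:

  H_2: rank ker ∂_2 − rank ∂_3 = (11 − 11) − 0 = 0, and there is no ∂_3, so H_2 ≅ 0.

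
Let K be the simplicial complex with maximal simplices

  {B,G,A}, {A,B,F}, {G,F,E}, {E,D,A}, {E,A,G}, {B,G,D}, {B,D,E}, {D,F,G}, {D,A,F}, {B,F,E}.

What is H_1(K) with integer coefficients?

Take the total order A < B < D < E < F < G on the vertex set. Then K (dimension 2) consists of the simplices:

  0-simplices (6): A, B, D, E, F, G
  1-simplices (15): AB, AD, AE, AF, AG, BD, BE, BF, BG, DE, DF, DG, EF, EG, FG
  2-simplices (10): ABF, ABG, ADE, ADF, AEG, BDE, BDG, BEF, DFG, EFG

Hence C_0 ≅ Z^6, C_1 ≅ Z^15, C_2 ≅ Z^10.

The boundary map ∂_1: C_1 → C_0 sends each edge [p,q] (with p < q) to q − p. For instance
  ∂BE = E − B.
The resulting 6×15 matrix has rank 5, and its Smith normal form has invariant factors (1,1,1,1,1).

∂_2: C_2 → C_1 acts by ∂[p,q,r] = [q,r] − [p,r] + [p,q]. For instance
  ∂ADE = DE − AE + AD,
  ∂ABG = BG − AG + AB.
The resulting 15×10 matrix has rank 10, and its Smith normal form has invariant factors (1,1,1,1,1,1,1,1,1,2).

Now H_k = ker ∂_k / im ∂_{k+1}, so:

  H_1: rank ker ∂_1 − rank ∂_2 = (15 − 5) − 10 = 0, and ∂_2 has invariant factor 2 > 1, so H_1 ≅ Z/2.

(K is a triangulation of the real projective plane RP^2.)

H_1 ≅ Z/2.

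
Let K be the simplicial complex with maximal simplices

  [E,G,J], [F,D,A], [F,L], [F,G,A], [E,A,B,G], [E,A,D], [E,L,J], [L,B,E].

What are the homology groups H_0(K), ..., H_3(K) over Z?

Take the total order A < B < D < E < F < G < J < L on the vertex set. Then K (dimension 3) consists of the simplices:

  0-simplices (8): A, B, D, E, F, G, J, L
  1-simplices (17): AB, AD, AE, AF, AG, BE, BG, BL, DE, DF, EG, EJ, EL, FG, FL, GJ, JL
  2-simplices (10): ABE, ABG, ADE, ADF, AEG, AFG, BEG, BEL, EGJ, EJL
  3-simplices (1): ABEG

so the chain groups are C_0 ≅ Z^8, C_1 ≅ Z^17, C_2 ≅ Z^10, C_3 ≅ Z^1.

The boundary map ∂_1: C_1 → C_0 maps an edge to its endpoints' difference, ∂[p,q] = q − p.
As a 8×17 matrix over Z this has rank 7, with invariant factors (1,1,1,1,1,1,1).

Boundary ∂_2: C_2 → C_1 sends each 2-simplex [p,q,r] to [q,r] − [p,r] + [p,q]. For instance
  ∂BEG = EG − BG + BE,
  ∂BEL = EL − BL + BE.
As a 17×10 matrix over Z this has rank 9, with invariant factors (1,1,1,1,1,1,1,1,1).

Boundary ∂_3: C_3 → C_2 sends each 3-simplex σ to the alternating sum Σ_i (−1)^i (σ with its i-th vertex removed). For instance
  ∂ABEG = BEG − AEG + ABG − ABE.
The 10×1 boundary matrix has rank 1 and Smith normal form diag(1).

Now H_k = ker ∂_k / im ∂_{k+1}, so:

  H_0: rank C_0 − rank ∂_1 = 8 − 7 = 1, and the invariant factors of ∂_1 are all 1, so H_0 = Z.
  H_1: rank ker ∂_1 − rank ∂_2 = (17 − 7) − 9 = 1, and the invariant factors of ∂_2 are all 1, so H_1 = Z.
  H_2: rank ker ∂_2 − rank ∂_3 = (10 − 9) − 1 = 0, and the invariant factors of ∂_3 are all 1, so H_2 = 0.
  H_3: rank ker ∂_3 − rank ∂_4 = (1 − 1) − 0 = 0, and there is no ∂_4, so H_3 = 0.

H_0 = Z,  H_1 = Z,  H_2 = 0,  H_3 = 0.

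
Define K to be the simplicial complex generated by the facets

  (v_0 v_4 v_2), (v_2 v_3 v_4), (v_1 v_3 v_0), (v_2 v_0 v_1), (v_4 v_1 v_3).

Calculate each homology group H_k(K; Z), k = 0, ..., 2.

Take the total order v_0 < v_1 < v_2 < v_3 < v_4 on the vertex set. Then K (dimension 2) consists of the simplices:

  0-simplices (5): [v_0], [v_1], [v_2], [v_3], [v_4]
  1-simplices (10): [v_0,v_1], [v_0,v_2], [v_0,v_3], [v_0,v_4], [v_1,v_2], [v_1,v_3], [v_1,v_4], [v_2,v_3], [v_2,v_4], [v_3,v_4]
  2-simplices (5): [v_0,v_1,v_2], [v_0,v_1,v_3], [v_0,v_2,v_4], [v_1,v_3,v_4], [v_2,v_3,v_4]

Hence C_0 ≅ Z^5, C_1 ≅ Z^10, C_2 ≅ Z^5.

Boundary ∂_1: C_1 → C_0 is given by ∂[p,q] = [q] − [p]. For instance
  ∂[v_2,v_3] = [v_3] − [v_2].
As a 5×10 matrix over Z this has rank 4, with invariant factors (1,1,1,1).

∂_2: C_2 → C_1 sends each 2-simplex [p,q,r] to [q,r] − [p,r] + [p,q]. For instance
  ∂[v_1,v_3,v_4] = [v_3,v_4] − [v_1,v_4] + [v_1,v_3],
  ∂[v_0,v_1,v_3] = [v_1,v_3] − [v_0,v_3] + [v_0,v_1].
The 10×5 boundary matrix has rank 5 and Smith normal form diag(1,1,1,1,1).

Computing H_k = (kernel of ∂_k) / (image of ∂_{k+1}):

  H_0: rank C_0 − rank ∂_1 = 5 − 4 = 1, and the invariant factors of ∂_1 are all 1, so H_0 = Z.
  H_1: rank ker ∂_1 − rank ∂_2 = (10 − 4) − 5 = 1, and the invariant factors of ∂_2 are all 1, so H_1 = Z.
  H_2: rank ker ∂_2 − rank ∂_3 = (5 − 5) − 0 = 0, and there is no ∂_3, so H_2 = 0.

H_0 ≅ Z,  H_1 ≅ Z,  H_2 = 0.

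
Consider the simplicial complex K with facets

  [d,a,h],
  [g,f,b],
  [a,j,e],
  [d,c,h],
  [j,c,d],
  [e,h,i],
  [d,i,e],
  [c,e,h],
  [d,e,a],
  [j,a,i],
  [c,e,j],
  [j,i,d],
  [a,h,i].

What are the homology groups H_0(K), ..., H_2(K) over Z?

H_0 ≅ Z^2,  H_1 ≅ Z/2,  H_2 = 0.

Fix the vertex order a < b < c < d < e < f < g < h < i < j and write every simplex with vertices in increasing order. Then dim K = 2 and the simplices of K are:

  0-simplices (10): a, b, c, d, e, f, g, h, i, j
  1-simplices (21): ad, ae, ah, ai, aj, bf, bg, cd, ce, ch, cj, de, dh, di, dj, eh, ei, ej, fg, hi, ij
  2-simplices (13): ade, adh, aej, ahi, aij, bfg, cdh, cdj, ceh, cej, dei, dij, ehi

so the chain groups are C_0 ≅ Z^10, C_1 ≅ Z^21, C_2 ≅ Z^13.

The boundary map ∂_1: C_1 → C_0 sends each edge [p,q] (with p < q) to q − p.
This gives a 10×21 integer matrix of rank 8; reducing to Smith normal form yields diagonal entries (1,1,1,1,1,1,1,1).

∂_2: C_2 → C_1 maps a triangle to the signed sum of its edges. For instance
  ∂dij = ij − dj + di,
  ∂cej = ej − cj + ce.
The 21×13 boundary matrix has rank 13 and Smith normal form diag(1,1,1,1,1,1,1,1,1,1,1,1,2).

From H_k ≅ ker(∂_k) / im(∂_{k+1}) we obtain:

  H_0: rank C_0 − rank ∂_1 = 10 − 8 = 2, and the invariant factors of ∂_1 are all 1, so H_0 = Z^2.
  H_1: rank ker ∂_1 − rank ∂_2 = (21 − 8) − 13 = 0, and ∂_2 has invariant factor 2 > 1, so H_1 = Z/2.
  H_2: rank ker ∂_2 − rank ∂_3 = (13 − 13) − 0 = 0, and there is no ∂_3, so H_2 = 0.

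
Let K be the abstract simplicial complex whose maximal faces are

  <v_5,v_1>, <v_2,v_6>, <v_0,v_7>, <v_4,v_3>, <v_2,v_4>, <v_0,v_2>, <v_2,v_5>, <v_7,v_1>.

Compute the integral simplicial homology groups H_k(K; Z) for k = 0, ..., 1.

H_0 = Z,  H_1 = Z.

We work with the vertex ordering v_0 < v_1 < v_2 < v_3 < v_4 < v_5 < v_6 < v_7. The simplices of K, each written with vertices in increasing order, are:

  0-simplices (8): [v_0], [v_1], [v_2], [v_3], [v_4], [v_5], [v_6], [v_7]
  1-simplices (8): [v_0,v_2], [v_0,v_7], [v_1,v_5], [v_1,v_7], [v_2,v_4], [v_2,v_5], [v_2,v_6], [v_3,v_4]

Hence C_0 ≅ Z^8, C_1 ≅ Z^8.

∂_1: C_1 → C_0 maps an edge to its endpoints' difference, ∂[p,q] = q − p.
The 8×8 boundary matrix has rank 7 and Smith normal form diag(1,1,1,1,1,1,1).

From H_k ≅ ker(∂_k) / im(∂_{k+1}) we obtain:

  H_0: rank C_0 − rank ∂_1 = 8 − 7 = 1, and the invariant factors of ∂_1 are all 1, so H_0 ≅ Z.
  H_1: rank ker ∂_1 − rank ∂_2 = (8 − 7) − 0 = 1, and there is no ∂_2, so H_1 ≅ Z.

As a check, the Euler characteristic is 8 − 8 = 0, which agrees with 1 − 1 = 0.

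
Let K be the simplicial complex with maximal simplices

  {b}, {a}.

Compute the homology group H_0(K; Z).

We work with the vertex ordering a < b. The simplices of K, each written with vertices in increasing order, are:

  0-simplices (2): a, b

Hence C_0 ≅ Z^2.

Reading off H_k = ker ∂_k / im ∂_{k+1}:

  H_0: rank C_0 − rank ∂_1 = 2 − 0 = 2, and there is no ∂_1, so H_0 ≅ Z^2.

H_0 = Z^2.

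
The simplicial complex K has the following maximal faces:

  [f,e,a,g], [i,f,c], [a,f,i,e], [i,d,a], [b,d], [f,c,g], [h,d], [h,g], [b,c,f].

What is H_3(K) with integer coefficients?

H_3 ≅ 0.

Take the total order a < b < c < d < e < f < g < h < i on the vertex set. Then K (dimension 3) consists of the simplices:

  0-simplices (9): a, b, c, d, e, f, g, h, i
  1-simplices (19): ad, ae, af, ag, ai, bc, bd, bf, cf, cg, ci, dh, di, ef, eg, ei, fg, fi, gh
  2-simplices (11): adi, aef, aeg, aei, afg, afi, bcf, cfg, cfi, efg, efi
  3-simplices (2): aefg, aefi

so the chain groups are C_0 ≅ Z^9, C_1 ≅ Z^19, C_2 ≅ Z^11, C_3 ≅ Z^2.

The boundary map ∂_1: C_1 → C_0 sends each edge [p,q] (with p < q) to q − p.
The 9×19 boundary matrix has rank 8 and Smith normal form diag(1,1,1,1,1,1,1,1).

Boundary ∂_2: C_2 → C_1 sends each 2-simplex [p,q,r] to [q,r] − [p,r] + [p,q]. For instance
  ∂adi = di − ai + ad,
  ∂afg = fg − ag + af.
This gives a 19×11 integer matrix of rank 9; reducing to Smith normal form yields diagonal entries (1,1,1,1,1,1,1,1,1).

Boundary ∂_3: C_3 → C_2 sends each 3-simplex σ to the alternating sum Σ_i (−1)^i (σ with its i-th vertex removed). For instance
  ∂aefg = efg − afg + aeg − aef,
  ∂aefi = efi − afi + aei − aef.
The resulting 11×2 matrix has rank 2, and its Smith normal form has invariant factors (1,1).

Computing H_k = (kernel of ∂_k) / (image of ∂_{k+1}):

  H_3: rank ker ∂_3 − rank ∂_4 = (2 − 2) − 0 = 0, and there is no ∂_4, so H_3 ≅ 0.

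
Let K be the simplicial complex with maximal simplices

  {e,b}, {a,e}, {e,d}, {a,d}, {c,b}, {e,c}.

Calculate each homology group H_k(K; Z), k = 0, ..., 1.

H_0 ≅ Z,  H_1 ≅ Z^2.

We work with the vertex ordering a < b < c < d < e. The simplices of K, each written with vertices in increasing order, are:

  0-simplices (5): a, b, c, d, e
  1-simplices (6): ad, ae, bc, be, ce, de

Hence C_0 ≅ Z^5, C_1 ≅ Z^6.

∂_1: C_1 → C_0 maps an edge to its endpoints' difference, ∂[p,q] = q − p. For instance
  ∂ce = e − c.
The resulting 5×6 matrix has rank 4, and its Smith normal form has invariant factors (1,1,1,1).

From H_k ≅ ker(∂_k) / im(∂_{k+1}) we obtain:

  H_0: rank C_0 − rank ∂_1 = 5 − 4 = 1, and the invariant factors of ∂_1 are all 1, so H_0 ≅ Z.
  H_1: rank ker ∂_1 − rank ∂_2 = (6 − 4) − 0 = 2, and there is no ∂_2, so H_1 ≅ Z^2.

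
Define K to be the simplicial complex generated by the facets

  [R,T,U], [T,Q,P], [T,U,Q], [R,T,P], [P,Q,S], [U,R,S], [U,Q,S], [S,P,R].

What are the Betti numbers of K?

Fix the vertex order P < Q < R < S < T < U and write every simplex with vertices in increasing order. Then dim K = 2 and the simplices of K are:

  0-simplices (6): P, Q, R, S, T, U
  1-simplices (12): PQ, PR, PS, PT, QS, QT, QU, RS, RT, RU, SU, TU
  2-simplices (8): PQS, PQT, PRS, PRT, QSU, QTU, RSU, RTU

Hence C_0 ≅ Z^6, C_1 ≅ Z^12, C_2 ≅ Z^8.

Boundary ∂_1: C_1 → C_0 is given by ∂[p,q] = [q] − [p]. For instance
  ∂QU = U − Q.
This gives a 6×12 integer matrix of rank 5; reducing to Smith normal form yields diagonal entries (1,1,1,1,1).

The boundary map ∂_2: C_2 → C_1 sends each 2-simplex [p,q,r] to [q,r] − [p,r] + [p,q]. For instance
  ∂PQS = QS − PS + PQ,
  ∂RSU = SU − RU + RS.
This gives a 12×8 integer matrix of rank 7; reducing to Smith normal form yields diagonal entries (1,1,1,1,1,1,1).

Now H_k = ker ∂_k / im ∂_{k+1}, so:

  H_0: rank C_0 − rank ∂_1 = 6 − 5 = 1, and the invariant factors of ∂_1 are all 1, so H_0 = Z.
  H_1: rank ker ∂_1 − rank ∂_2 = (12 − 5) − 7 = 0, and the invariant factors of ∂_2 are all 1, so H_1 = 0.
  H_2: rank ker ∂_2 − rank ∂_3 = (8 − 7) − 0 = 1, and there is no ∂_3, so H_2 = Z.

As a check, the Euler characteristic is 6 − 12 + 8 = 2, which agrees with 1 − 0 + 1 = 2.
(K is a triangulation of the 2-sphere S^2.)

Hence the Betti numbers are b_0 = 1, b_1 = 0, b_2 = 1.

b_0 = 1, b_1 = 0, b_2 = 1.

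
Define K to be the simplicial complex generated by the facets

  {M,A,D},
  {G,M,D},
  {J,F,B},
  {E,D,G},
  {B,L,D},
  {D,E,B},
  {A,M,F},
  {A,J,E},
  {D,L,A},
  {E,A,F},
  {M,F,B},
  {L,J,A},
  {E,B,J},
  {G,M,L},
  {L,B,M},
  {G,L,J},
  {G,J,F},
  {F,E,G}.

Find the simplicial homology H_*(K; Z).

Take the total order A < B < D < E < F < G < J < L < M on the vertex set. Then K (dimension 2) consists of the simplices:

  0-simplices (9): A, B, D, E, F, G, J, L, M
  1-simplices (27): AD, AE, AF, AJ, AL, AM, BD, BE, BF, BJ, BL, BM, DE, DG, DL, DM, EF, EG, EJ, FG, FJ, FM, GJ, GL, GM, JL, LM
  2-simplices (18): ADL, ADM, AEF, AEJ, AFM, AJL, BDE, BDL, BEJ, BFJ, BFM, BLM, DEG, DGM, EFG, FGJ, GJL, GLM

so the chain groups are C_0 ≅ Z^9, C_1 ≅ Z^27, C_2 ≅ Z^18.

∂_1: C_1 → C_0 is given by ∂[p,q] = [q] − [p].
As a 9×27 matrix over Z this has rank 8, with invariant factors (1,1,1,1,1,1,1,1).

The boundary map ∂_2: C_2 → C_1 maps a triangle to the signed sum of its edges. For instance
  ∂FGJ = GJ − FJ + FG,
  ∂AJL = JL − AL + AJ.
As a 27×18 matrix over Z this has rank 18, with invariant factors (1,1,1,1,1,1,1,1,1,1,1,1,1,1,1,1,1,2).

From H_k ≅ ker(∂_k) / im(∂_{k+1}) we obtain:

  H_0: rank C_0 − rank ∂_1 = 9 − 8 = 1, and the invariant factors of ∂_1 are all 1, so H_0 = Z.
  H_1: rank ker ∂_1 − rank ∂_2 = (27 − 8) − 18 = 1, and ∂_2 has invariant factor 2 > 1, so H_1 = Z ⊕ Z/2.
  H_2: rank ker ∂_2 − rank ∂_3 = (18 − 18) − 0 = 0, and there is no ∂_3, so H_2 = 0.

(K is a triangulation of the Klein bottle.)

H_0 ≅ Z,  H_1 ≅ Z ⊕ Z/2,  H_2 = 0.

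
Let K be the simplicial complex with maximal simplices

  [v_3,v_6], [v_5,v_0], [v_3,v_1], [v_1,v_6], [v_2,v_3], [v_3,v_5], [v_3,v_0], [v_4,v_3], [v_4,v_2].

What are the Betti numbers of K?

b_0 = 1, b_1 = 3.

Fix the vertex order v_0 < v_1 < v_2 < v_3 < v_4 < v_5 < v_6 and write every simplex with vertices in increasing order. Then dim K = 1 and the simplices of K are:

  0-simplices (7): [v_0], [v_1], [v_2], [v_3], [v_4], [v_5], [v_6]
  1-simplices (9): [v_0,v_3], [v_0,v_5], [v_1,v_3], [v_1,v_6], [v_2,v_3], [v_2,v_4], [v_3,v_4], [v_3,v_5], [v_3,v_6]

so the chain groups are C_0 ≅ Z^7, C_1 ≅ Z^9.

Boundary ∂_1: C_1 → C_0 is given by ∂[p,q] = [q] − [p]. For instance
  ∂[v_2,v_4] = [v_4] − [v_2].
The 7×9 boundary matrix has rank 6 and Smith normal form diag(1,1,1,1,1,1).

Now H_k = ker ∂_k / im ∂_{k+1}, so:

  H_0: rank C_0 − rank ∂_1 = 7 − 6 = 1, and the invariant factors of ∂_1 are all 1, so H_0 ≅ Z.
  H_1: rank ker ∂_1 − rank ∂_2 = (9 − 6) − 0 = 3, and there is no ∂_2, so H_1 ≅ Z^3.

As a check, the Euler characteristic is 7 − 9 = -2, which agrees with 1 − 3 = -2.

Hence the Betti numbers are b_0 = 1, b_1 = 3.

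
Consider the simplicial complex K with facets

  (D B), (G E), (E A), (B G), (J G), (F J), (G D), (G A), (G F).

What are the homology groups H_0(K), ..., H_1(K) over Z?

We work with the vertex ordering A < B < D < E < F < G < J. The simplices of K, each written with vertices in increasing order, are:

  0-simplices (7): A, B, D, E, F, G, J
  1-simplices (9): AE, AG, BD, BG, DG, EG, FG, FJ, GJ

so the chain groups are C_0 ≅ Z^7, C_1 ≅ Z^9.

∂_1: C_1 → C_0 maps an edge to its endpoints' difference, ∂[p,q] = q − p. For instance
  ∂FG = G − F.
The 7×9 boundary matrix has rank 6 and Smith normal form diag(1,1,1,1,1,1).

Computing H_k = (kernel of ∂_k) / (image of ∂_{k+1}):

  H_0: rank C_0 − rank ∂_1 = 7 − 6 = 1, and the invariant factors of ∂_1 are all 1, so H_0 = Z.
  H_1: rank ker ∂_1 − rank ∂_2 = (9 − 6) − 0 = 3, and there is no ∂_2, so H_1 = Z^3.

As a check, the Euler characteristic is 7 − 9 = -2, which agrees with 1 − 3 = -2.
(K is a triangulation of a wedge of 3 circles.)

H_0 ≅ Z,  H_1 ≅ Z^3.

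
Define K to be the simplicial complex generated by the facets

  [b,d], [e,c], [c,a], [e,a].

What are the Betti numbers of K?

b_0 = 2, b_1 = 1.

Take the total order a < b < c < d < e on the vertex set. Then K (dimension 1) consists of the simplices:

  0-simplices (5): a, b, c, d, e
  1-simplices (4): ac, ae, bd, ce

so the chain groups are C_0 ≅ Z^5, C_1 ≅ Z^4.

Boundary ∂_1: C_1 → C_0 is given by ∂[p,q] = [q] − [p].
As a 5×4 matrix over Z this has rank 3, with invariant factors (1,1,1).

Reading off H_k = ker ∂_k / im ∂_{k+1}:

  H_0: rank C_0 − rank ∂_1 = 5 − 3 = 2, and the invariant factors of ∂_1 are all 1, so H_0 = Z^2.
  H_1: rank ker ∂_1 − rank ∂_2 = (4 − 3) − 0 = 1, and there is no ∂_2, so H_1 = Z.

Hence the Betti numbers are b_0 = 2, b_1 = 1.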